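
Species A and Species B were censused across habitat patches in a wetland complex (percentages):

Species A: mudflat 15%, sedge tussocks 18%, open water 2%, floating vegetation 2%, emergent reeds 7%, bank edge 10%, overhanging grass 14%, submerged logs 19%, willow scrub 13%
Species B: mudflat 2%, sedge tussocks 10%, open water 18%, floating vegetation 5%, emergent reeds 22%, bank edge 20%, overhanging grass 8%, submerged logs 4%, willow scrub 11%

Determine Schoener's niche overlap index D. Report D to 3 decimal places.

Convert percentages to proportions (divide by 100).
Σ|p₁ᵢ − p₂ᵢ| = 0.13 + 0.08 + 0.16 + 0.03 + 0.15 + 0.10 + 0.06 + 0.15 + 0.02 = 0.88
D = 1 − ½ × 0.88 = 1 − 0.440 = 0.56000

0.560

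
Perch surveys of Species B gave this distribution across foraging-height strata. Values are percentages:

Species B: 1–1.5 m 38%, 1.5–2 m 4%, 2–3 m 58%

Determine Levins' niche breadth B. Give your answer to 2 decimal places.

2.07

Convert percentages to proportions (divide by 100).
Σpᵢ² = 0.38² + 0.04² + 0.58² = 0.1444 + 0.0016 + 0.3364 = 0.4824
B = 1 / 0.4824 = 2.0730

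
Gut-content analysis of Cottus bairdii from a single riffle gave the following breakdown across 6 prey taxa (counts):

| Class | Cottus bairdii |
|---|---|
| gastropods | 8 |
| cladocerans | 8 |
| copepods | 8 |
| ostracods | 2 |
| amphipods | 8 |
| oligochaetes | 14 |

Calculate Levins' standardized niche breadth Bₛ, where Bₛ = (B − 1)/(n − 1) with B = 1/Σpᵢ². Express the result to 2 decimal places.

0.81

Proportions for Cottus bairdii (n=48): 8/48=0.1667, 8/48=0.1667, 8/48=0.1667, 2/48=0.0417, 8/48=0.1667, 14/48=0.2917
Σpᵢ² = 0.1667² + 0.1667² + 0.1667² + 0.0417² + 0.1667² + 0.2917² = 0.027789 + 0.027789 + 0.027789 + 0.001739 + 0.027789 + 0.085089 = 0.197984
B = 1 / 0.197984 = 5.0509
Bₛ = (B − 1)/(n − 1) = (5.0509 − 1)/(6 − 1) = 4.0509/5 = 0.8102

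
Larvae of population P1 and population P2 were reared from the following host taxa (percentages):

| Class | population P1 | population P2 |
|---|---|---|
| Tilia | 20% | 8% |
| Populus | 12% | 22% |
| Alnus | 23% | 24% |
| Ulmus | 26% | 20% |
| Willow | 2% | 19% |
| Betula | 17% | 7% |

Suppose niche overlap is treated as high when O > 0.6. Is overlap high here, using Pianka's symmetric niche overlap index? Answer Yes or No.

Yes

Convert percentages to proportions (divide by 100).
Σ p₁ᵢp₂ᵢ = 0.0160 + 0.0264 + 0.0552 + 0.0520 + 0.0038 + 0.0119 = 0.1653
Σp_1ᵢ² = 0.20² + 0.12² + 0.23² + 0.26² + 0.02² + 0.17² = 0.0400 + 0.0144 + 0.0529 + 0.0676 + 0.0004 + 0.0289 = 0.2042
Σp_2ᵢ² = 0.08² + 0.22² + 0.24² + 0.20² + 0.19² + 0.07² = 0.0064 + 0.0484 + 0.0576 + 0.0400 + 0.0361 + 0.0049 = 0.1934
O = 0.1653 / √(0.2042 × 0.1934) = 0.1653 / 0.19873 = 0.8318
O = 0.8318 > 0.6 → Yes.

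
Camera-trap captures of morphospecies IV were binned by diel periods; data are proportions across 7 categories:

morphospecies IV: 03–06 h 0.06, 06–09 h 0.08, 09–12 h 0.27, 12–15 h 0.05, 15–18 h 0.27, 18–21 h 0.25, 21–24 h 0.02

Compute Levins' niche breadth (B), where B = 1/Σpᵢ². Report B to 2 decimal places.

Σpᵢ² = 0.06² + 0.08² + 0.27² + 0.05² + 0.27² + 0.25² + 0.02² = 0.0036 + 0.0064 + 0.0729 + 0.0025 + 0.0729 + 0.0625 + 0.0004 = 0.2212
B = 1 / 0.2212 = 4.5208

4.52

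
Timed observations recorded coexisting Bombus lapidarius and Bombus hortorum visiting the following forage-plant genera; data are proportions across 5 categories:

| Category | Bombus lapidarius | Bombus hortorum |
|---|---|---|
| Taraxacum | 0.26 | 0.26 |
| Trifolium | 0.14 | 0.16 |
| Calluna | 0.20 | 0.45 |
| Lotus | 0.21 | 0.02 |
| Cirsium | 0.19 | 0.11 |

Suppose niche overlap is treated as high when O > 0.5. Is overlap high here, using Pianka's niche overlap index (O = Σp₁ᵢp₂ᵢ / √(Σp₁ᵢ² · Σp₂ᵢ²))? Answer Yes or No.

Yes

Σ p₁ᵢp₂ᵢ = 0.0676 + 0.0224 + 0.0900 + 0.0042 + 0.0209 = 0.2051
Σp_1ᵢ² = 0.26² + 0.14² + 0.20² + 0.21² + 0.19² = 0.0676 + 0.0196 + 0.0400 + 0.0441 + 0.0361 = 0.2074
Σp_2ᵢ² = 0.26² + 0.16² + 0.45² + 0.02² + 0.11² = 0.0676 + 0.0256 + 0.2025 + 0.0004 + 0.0121 = 0.3082
O = 0.2051 / √(0.2074 × 0.3082) = 0.2051 / 0.25283 = 0.8112
O = 0.8112 > 0.5 → Yes.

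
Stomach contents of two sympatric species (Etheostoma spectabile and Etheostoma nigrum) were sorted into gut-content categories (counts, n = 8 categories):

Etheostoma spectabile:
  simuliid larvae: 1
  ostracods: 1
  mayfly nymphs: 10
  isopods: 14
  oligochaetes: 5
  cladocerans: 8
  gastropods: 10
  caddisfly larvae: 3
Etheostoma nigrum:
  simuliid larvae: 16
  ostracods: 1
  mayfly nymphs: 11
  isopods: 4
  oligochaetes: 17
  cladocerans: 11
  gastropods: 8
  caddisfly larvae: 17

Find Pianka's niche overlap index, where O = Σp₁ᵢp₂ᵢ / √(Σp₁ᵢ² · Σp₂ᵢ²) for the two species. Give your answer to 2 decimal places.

Proportions for Etheostoma spectabile (n=52): 1/52=0.0192, 1/52=0.0192, 10/52=0.1923, 14/52=0.2692, 5/52=0.0962, 8/52=0.1538, 10/52=0.1923, 3/52=0.0577
Proportions for Etheostoma nigrum (n=85): 16/85=0.1882, 1/85=0.0118, 11/85=0.1294, 4/85=0.0471, 17/85=0.2000, 11/85=0.1294, 8/85=0.0941, 17/85=0.2000
Σ p₁ᵢp₂ᵢ = 0.003613 + 0.000227 + 0.024884 + 0.012679 + 0.019240 + 0.019902 + 0.018095 + 0.011540 = 0.110180
Σp_1ᵢ² = 0.0192² + 0.0192² + 0.1923² + 0.2692² + 0.0962² + 0.1538² + 0.1923² + 0.0577² = 0.000369 + 0.000369 + 0.036979 + 0.072469 + 0.009254 + 0.023654 + 0.036979 + 0.003329 = 0.183402
Σp_2ᵢ² = 0.1882² + 0.0118² + 0.1294² + 0.0471² + 0.2000² + 0.1294² + 0.0941² + 0.2000² = 0.035419 + 0.000139 + 0.016744 + 0.002218 + 0.040000 + 0.016744 + 0.008855 + 0.040000 = 0.160119
O = 0.110180 / √(0.183402 × 0.160119) = 0.110180 / 0.1713655 = 0.6430

0.64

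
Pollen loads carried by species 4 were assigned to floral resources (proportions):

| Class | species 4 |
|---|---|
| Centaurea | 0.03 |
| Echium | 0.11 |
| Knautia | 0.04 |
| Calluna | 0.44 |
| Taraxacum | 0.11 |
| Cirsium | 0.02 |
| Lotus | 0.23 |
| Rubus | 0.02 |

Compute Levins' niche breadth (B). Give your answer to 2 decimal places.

3.65

Σpᵢ² = 0.03² + 0.11² + 0.04² + 0.44² + 0.11² + 0.02² + 0.23² + 0.02² = 0.0009 + 0.0121 + 0.0016 + 0.1936 + 0.0121 + 0.0004 + 0.0529 + 0.0004 = 0.2740
B = 1 / 0.2740 = 3.6496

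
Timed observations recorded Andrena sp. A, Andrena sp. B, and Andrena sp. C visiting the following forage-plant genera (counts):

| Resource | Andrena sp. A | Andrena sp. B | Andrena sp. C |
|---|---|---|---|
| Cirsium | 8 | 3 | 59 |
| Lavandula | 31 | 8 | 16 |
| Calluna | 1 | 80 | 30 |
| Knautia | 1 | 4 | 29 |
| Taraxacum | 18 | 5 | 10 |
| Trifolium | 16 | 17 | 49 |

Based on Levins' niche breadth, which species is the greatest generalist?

Proportions for Andrena sp. A (n=75): 8/75=0.1067, 31/75=0.4133, 1/75=0.0133, 1/75=0.0133, 18/75=0.2400, 16/75=0.2133
Proportions for Andrena sp. B (n=117): 3/117=0.0256, 8/117=0.0684, 80/117=0.6838, 4/117=0.0342, 5/117=0.0427, 17/117=0.1453
Proportions for Andrena sp. C (n=193): 59/193=0.3057, 16/193=0.0829, 30/193=0.1554, 29/193=0.1503, 10/193=0.0518, 49/193=0.2539
Σp_Aᵢ² = 0.1067² + 0.4133² + 0.0133² + 0.0133² + 0.2400² + 0.2133² = 0.011385 + 0.170817 + 0.000177 + 0.000177 + 0.057600 + 0.045497 = 0.285653
B_A = 1 / 0.285653 = 3.5008
Σp_Bᵢ² = 0.0256² + 0.0684² + 0.6838² + 0.0342² + 0.0427² + 0.1453² = 0.000655 + 0.004679 + 0.467582 + 0.001170 + 0.001823 + 0.021112 = 0.497021
B_B = 1 / 0.497021 = 2.0120
Σp_Cᵢ² = 0.3057² + 0.0829² + 0.1554² + 0.1503² + 0.0518² + 0.2539² = 0.093452 + 0.006872 + 0.024149 + 0.022590 + 0.002683 + 0.064465 = 0.214211
B_C = 1 / 0.214211 = 4.6683
Highest B → broadest niche (most generalist): Andrena sp. C (B = 4.67).

Andrena sp. C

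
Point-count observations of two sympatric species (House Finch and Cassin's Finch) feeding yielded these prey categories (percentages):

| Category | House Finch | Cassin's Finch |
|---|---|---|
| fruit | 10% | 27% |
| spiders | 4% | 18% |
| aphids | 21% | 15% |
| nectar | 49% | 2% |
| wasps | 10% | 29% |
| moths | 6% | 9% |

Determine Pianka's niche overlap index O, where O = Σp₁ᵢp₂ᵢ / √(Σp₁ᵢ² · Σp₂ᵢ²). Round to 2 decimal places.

0.42

Convert percentages to proportions (divide by 100).
Σ p₁ᵢp₂ᵢ = 0.0270 + 0.0072 + 0.0315 + 0.0098 + 0.0290 + 0.0054 = 0.1099
Σp_1ᵢ² = 0.10² + 0.04² + 0.21² + 0.49² + 0.10² + 0.06² = 0.0100 + 0.0016 + 0.0441 + 0.2401 + 0.0100 + 0.0036 = 0.3094
Σp_2ᵢ² = 0.27² + 0.18² + 0.15² + 0.02² + 0.29² + 0.09² = 0.0729 + 0.0324 + 0.0225 + 0.0004 + 0.0841 + 0.0081 = 0.2204
O = 0.1099 / √(0.3094 × 0.2204) = 0.1099 / 0.26114 = 0.4208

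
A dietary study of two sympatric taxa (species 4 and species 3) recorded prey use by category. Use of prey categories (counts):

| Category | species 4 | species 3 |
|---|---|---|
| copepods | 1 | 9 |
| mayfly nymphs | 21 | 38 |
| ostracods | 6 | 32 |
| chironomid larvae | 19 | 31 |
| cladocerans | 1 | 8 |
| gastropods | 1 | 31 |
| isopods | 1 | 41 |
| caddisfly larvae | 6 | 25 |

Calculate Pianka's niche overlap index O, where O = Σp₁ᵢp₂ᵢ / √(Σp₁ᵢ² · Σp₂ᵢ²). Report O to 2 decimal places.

0.74

Proportions for species 4 (n=56): 1/56=0.0179, 21/56=0.3750, 6/56=0.1071, 19/56=0.3393, 1/56=0.0179, 1/56=0.0179, 1/56=0.0179, 6/56=0.1071
Proportions for species 3 (n=215): 9/215=0.0419, 38/215=0.1767, 32/215=0.1488, 31/215=0.1442, 8/215=0.0372, 31/215=0.1442, 41/215=0.1907, 25/215=0.1163
Σ p₁ᵢp₂ᵢ = 0.000750 + 0.066263 + 0.015936 + 0.048927 + 0.000666 + 0.002581 + 0.003414 + 0.012456 = 0.150993
Σp_1ᵢ² = 0.0179² + 0.3750² + 0.1071² + 0.3393² + 0.0179² + 0.0179² + 0.0179² + 0.1071² = 0.000320 + 0.140625 + 0.011470 + 0.115124 + 0.000320 + 0.000320 + 0.000320 + 0.011470 = 0.279969
Σp_2ᵢ² = 0.0419² + 0.1767² + 0.1488² + 0.1442² + 0.0372² + 0.1442² + 0.1907² + 0.1163² = 0.001756 + 0.031223 + 0.022141 + 0.020794 + 0.001384 + 0.020794 + 0.036366 + 0.013526 = 0.147984
O = 0.150993 / √(0.279969 × 0.147984) = 0.150993 / 0.2035459 = 0.7418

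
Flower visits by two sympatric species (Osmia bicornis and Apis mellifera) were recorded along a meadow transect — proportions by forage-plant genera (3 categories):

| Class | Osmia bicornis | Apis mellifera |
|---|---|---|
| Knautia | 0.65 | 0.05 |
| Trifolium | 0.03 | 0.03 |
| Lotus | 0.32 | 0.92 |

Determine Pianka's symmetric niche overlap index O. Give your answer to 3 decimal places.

Σ p₁ᵢp₂ᵢ = 0.0325 + 0.0009 + 0.2944 = 0.3278
Σp_1ᵢ² = 0.65² + 0.03² + 0.32² = 0.4225 + 0.0009 + 0.1024 = 0.5258
Σp_2ᵢ² = 0.05² + 0.03² + 0.92² = 0.0025 + 0.0009 + 0.8464 = 0.8498
O = 0.3278 / √(0.5258 × 0.8498) = 0.3278 / 0.668450 = 0.49039

0.490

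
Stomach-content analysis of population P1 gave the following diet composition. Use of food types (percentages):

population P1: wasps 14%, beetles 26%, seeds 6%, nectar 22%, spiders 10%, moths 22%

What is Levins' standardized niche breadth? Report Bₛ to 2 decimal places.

Convert percentages to proportions (divide by 100).
Σpᵢ² = 0.14² + 0.26² + 0.06² + 0.22² + 0.10² + 0.22² = 0.0196 + 0.0676 + 0.0036 + 0.0484 + 0.0100 + 0.0484 = 0.1976
B = 1 / 0.1976 = 5.0607
Bₛ = (B − 1)/(n − 1) = (5.0607 − 1)/(6 − 1) = 4.0607/5 = 0.8121

0.81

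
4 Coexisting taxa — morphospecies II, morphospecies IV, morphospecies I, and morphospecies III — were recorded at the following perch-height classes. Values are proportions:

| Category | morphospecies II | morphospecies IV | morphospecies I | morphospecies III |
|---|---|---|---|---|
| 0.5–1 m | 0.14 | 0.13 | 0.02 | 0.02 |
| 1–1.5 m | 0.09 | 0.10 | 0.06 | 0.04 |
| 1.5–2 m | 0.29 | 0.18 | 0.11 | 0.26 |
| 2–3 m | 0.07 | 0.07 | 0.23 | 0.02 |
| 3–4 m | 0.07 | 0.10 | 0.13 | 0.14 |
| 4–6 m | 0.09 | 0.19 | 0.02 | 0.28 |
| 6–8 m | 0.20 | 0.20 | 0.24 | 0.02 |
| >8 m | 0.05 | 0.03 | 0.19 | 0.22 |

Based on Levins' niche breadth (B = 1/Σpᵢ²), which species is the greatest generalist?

Σp_IIᵢ² = 0.14² + 0.09² + 0.29² + 0.07² + 0.07² + 0.09² + 0.20² + 0.05² = 0.0196 + 0.0081 + 0.0841 + 0.0049 + 0.0049 + 0.0081 + 0.0400 + 0.0025 = 0.1722
B_II = 1 / 0.1722 = 5.8072
Σp_IVᵢ² = 0.13² + 0.10² + 0.18² + 0.07² + 0.10² + 0.19² + 0.20² + 0.03² = 0.0169 + 0.0100 + 0.0324 + 0.0049 + 0.0100 + 0.0361 + 0.0400 + 0.0009 = 0.1512
B_IV = 1 / 0.1512 = 6.6138
Σp_Iᵢ² = 0.02² + 0.06² + 0.11² + 0.23² + 0.13² + 0.02² + 0.24² + 0.19² = 0.0004 + 0.0036 + 0.0121 + 0.0529 + 0.0169 + 0.0004 + 0.0576 + 0.0361 = 0.1800
B_I = 1 / 0.1800 = 5.5556
Σp_IIIᵢ² = 0.02² + 0.04² + 0.26² + 0.02² + 0.14² + 0.28² + 0.02² + 0.22² = 0.0004 + 0.0016 + 0.0676 + 0.0004 + 0.0196 + 0.0784 + 0.0004 + 0.0484 = 0.2168
B_III = 1 / 0.2168 = 4.6125
Highest B → broadest niche (most generalist): morphospecies IV (B = 6.61).

morphospecies IV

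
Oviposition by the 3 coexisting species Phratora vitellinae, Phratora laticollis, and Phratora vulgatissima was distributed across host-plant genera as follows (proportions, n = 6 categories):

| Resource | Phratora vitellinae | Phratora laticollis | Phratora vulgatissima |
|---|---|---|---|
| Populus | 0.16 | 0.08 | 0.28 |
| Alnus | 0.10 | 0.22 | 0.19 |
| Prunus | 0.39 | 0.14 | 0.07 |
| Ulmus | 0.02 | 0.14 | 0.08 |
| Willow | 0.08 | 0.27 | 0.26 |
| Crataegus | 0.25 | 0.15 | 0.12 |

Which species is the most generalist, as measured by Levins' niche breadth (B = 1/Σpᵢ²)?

Phratora laticollis

Σp_viteᵢ² = 0.16² + 0.10² + 0.39² + 0.02² + 0.08² + 0.25² = 0.0256 + 0.0100 + 0.1521 + 0.0004 + 0.0064 + 0.0625 = 0.2570
B_vite = 1 / 0.2570 = 3.8911
Σp_latiᵢ² = 0.08² + 0.22² + 0.14² + 0.14² + 0.27² + 0.15² = 0.0064 + 0.0484 + 0.0196 + 0.0196 + 0.0729 + 0.0225 = 0.1894
B_lati = 1 / 0.1894 = 5.2798
Σp_vulgᵢ² = 0.28² + 0.19² + 0.07² + 0.08² + 0.26² + 0.12² = 0.0784 + 0.0361 + 0.0049 + 0.0064 + 0.0676 + 0.0144 = 0.2078
B_vulg = 1 / 0.2078 = 4.8123
Highest B → broadest niche (most generalist): Phratora laticollis (B = 5.28).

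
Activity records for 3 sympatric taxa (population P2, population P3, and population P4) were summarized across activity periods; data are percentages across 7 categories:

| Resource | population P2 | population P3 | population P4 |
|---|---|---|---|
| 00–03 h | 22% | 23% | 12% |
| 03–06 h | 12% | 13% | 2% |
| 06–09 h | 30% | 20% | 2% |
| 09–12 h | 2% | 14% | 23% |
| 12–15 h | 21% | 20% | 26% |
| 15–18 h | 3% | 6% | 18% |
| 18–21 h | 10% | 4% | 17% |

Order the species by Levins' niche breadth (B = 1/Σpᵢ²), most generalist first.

Convert percentages to proportions (divide by 100).
Σp_P2ᵢ² = 0.22² + 0.12² + 0.30² + 0.02² + 0.21² + 0.03² + 0.10² = 0.0484 + 0.0144 + 0.0900 + 0.0004 + 0.0441 + 0.0009 + 0.0100 = 0.2082
B_P2 = 1 / 0.2082 = 4.8031
Σp_P3ᵢ² = 0.23² + 0.13² + 0.20² + 0.14² + 0.20² + 0.06² + 0.04² = 0.0529 + 0.0169 + 0.0400 + 0.0196 + 0.0400 + 0.0036 + 0.0016 = 0.1746
B_P3 = 1 / 0.1746 = 5.7274
Σp_P4ᵢ² = 0.12² + 0.02² + 0.02² + 0.23² + 0.26² + 0.18² + 0.17² = 0.0144 + 0.0004 + 0.0004 + 0.0529 + 0.0676 + 0.0324 + 0.0289 = 0.1970
B_P4 = 1 / 0.1970 = 5.0761
Ranking by B (broadest → narrowest): population P3 (5.73) > population P4 (5.08) > population P2 (4.80)

population P3 > population P4 > population P2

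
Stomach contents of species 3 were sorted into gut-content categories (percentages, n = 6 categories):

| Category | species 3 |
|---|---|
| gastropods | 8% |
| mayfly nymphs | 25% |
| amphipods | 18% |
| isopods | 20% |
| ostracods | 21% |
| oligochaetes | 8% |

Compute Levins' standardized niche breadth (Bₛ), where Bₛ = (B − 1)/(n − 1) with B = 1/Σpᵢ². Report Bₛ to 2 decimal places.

Convert percentages to proportions (divide by 100).
Σpᵢ² = 0.08² + 0.25² + 0.18² + 0.20² + 0.21² + 0.08² = 0.0064 + 0.0625 + 0.0324 + 0.0400 + 0.0441 + 0.0064 = 0.1918
B = 1 / 0.1918 = 5.2138
Bₛ = (B − 1)/(n − 1) = (5.2138 − 1)/(6 − 1) = 4.2138/5 = 0.8428

0.84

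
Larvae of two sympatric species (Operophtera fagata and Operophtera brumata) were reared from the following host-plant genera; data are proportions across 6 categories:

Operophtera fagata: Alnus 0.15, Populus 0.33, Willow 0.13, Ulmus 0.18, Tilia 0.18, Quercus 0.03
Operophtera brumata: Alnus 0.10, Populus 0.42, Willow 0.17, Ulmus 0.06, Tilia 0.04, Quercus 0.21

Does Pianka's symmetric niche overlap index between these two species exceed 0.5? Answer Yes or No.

Σ p₁ᵢp₂ᵢ = 0.0150 + 0.1386 + 0.0221 + 0.0108 + 0.0072 + 0.0063 = 0.2000
Σp_1ᵢ² = 0.15² + 0.33² + 0.13² + 0.18² + 0.18² + 0.03² = 0.0225 + 0.1089 + 0.0169 + 0.0324 + 0.0324 + 0.0009 = 0.2140
Σp_2ᵢ² = 0.10² + 0.42² + 0.17² + 0.06² + 0.04² + 0.21² = 0.0100 + 0.1764 + 0.0289 + 0.0036 + 0.0016 + 0.0441 = 0.2646
O = 0.2000 / √(0.2140 × 0.2646) = 0.2000 / 0.23796 = 0.8405
O = 0.8405 > 0.5 → Yes.

Yes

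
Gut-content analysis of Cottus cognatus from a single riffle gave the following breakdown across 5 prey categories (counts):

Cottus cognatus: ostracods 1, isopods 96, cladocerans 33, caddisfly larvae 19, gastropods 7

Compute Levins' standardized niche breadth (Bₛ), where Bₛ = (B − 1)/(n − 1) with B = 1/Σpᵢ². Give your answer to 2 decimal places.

Proportions for Cottus cognatus (n=156): 1/156=0.0064, 96/156=0.6154, 33/156=0.2115, 19/156=0.1218, 7/156=0.0449
Σpᵢ² = 0.0064² + 0.6154² + 0.2115² + 0.1218² + 0.0449² = 0.000041 + 0.378717 + 0.044732 + 0.014835 + 0.002016 = 0.440341
B = 1 / 0.440341 = 2.2710
Bₛ = (B − 1)/(n − 1) = (2.2710 − 1)/(5 − 1) = 1.2710/4 = 0.3178

0.32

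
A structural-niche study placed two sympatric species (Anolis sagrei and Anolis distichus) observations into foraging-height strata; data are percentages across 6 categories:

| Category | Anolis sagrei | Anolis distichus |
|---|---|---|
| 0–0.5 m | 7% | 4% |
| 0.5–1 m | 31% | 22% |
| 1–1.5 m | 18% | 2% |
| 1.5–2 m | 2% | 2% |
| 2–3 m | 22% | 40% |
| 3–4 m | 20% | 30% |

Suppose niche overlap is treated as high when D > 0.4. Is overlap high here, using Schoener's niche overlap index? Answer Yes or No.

Convert percentages to proportions (divide by 100).
Σ|p₁ᵢ − p₂ᵢ| = 0.03 + 0.09 + 0.16 + 0.00 + 0.18 + 0.10 = 0.56
D = 1 − ½ × 0.56 = 1 − 0.280 = 0.7200
D = 0.7200 > 0.4 → Yes.

Yes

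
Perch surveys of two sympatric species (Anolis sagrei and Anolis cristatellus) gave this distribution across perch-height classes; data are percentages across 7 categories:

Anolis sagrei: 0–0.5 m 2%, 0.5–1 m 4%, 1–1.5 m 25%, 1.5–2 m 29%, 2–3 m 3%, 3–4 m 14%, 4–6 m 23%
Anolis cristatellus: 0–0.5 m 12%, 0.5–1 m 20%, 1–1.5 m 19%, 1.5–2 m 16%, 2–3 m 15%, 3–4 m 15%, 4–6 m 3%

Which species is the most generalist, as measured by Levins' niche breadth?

Anolis cristatellus

Convert percentages to proportions (divide by 100).
Σp_sagrᵢ² = 0.02² + 0.04² + 0.25² + 0.29² + 0.03² + 0.14² + 0.23² = 0.0004 + 0.0016 + 0.0625 + 0.0841 + 0.0009 + 0.0196 + 0.0529 = 0.2220
B_sagr = 1 / 0.2220 = 4.5045
Σp_crisᵢ² = 0.12² + 0.20² + 0.19² + 0.16² + 0.15² + 0.15² + 0.03² = 0.0144 + 0.0400 + 0.0361 + 0.0256 + 0.0225 + 0.0225 + 0.0009 = 0.1620
B_cris = 1 / 0.1620 = 6.1728
Highest B → broadest niche (most generalist): Anolis cristatellus (B = 6.17).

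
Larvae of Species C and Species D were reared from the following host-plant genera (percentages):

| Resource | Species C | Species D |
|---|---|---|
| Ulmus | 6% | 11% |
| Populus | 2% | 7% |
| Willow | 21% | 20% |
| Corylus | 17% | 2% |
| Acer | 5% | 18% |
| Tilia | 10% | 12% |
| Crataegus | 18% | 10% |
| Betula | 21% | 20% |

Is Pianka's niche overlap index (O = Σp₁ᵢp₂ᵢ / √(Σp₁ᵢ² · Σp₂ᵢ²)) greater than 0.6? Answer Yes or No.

Convert percentages to proportions (divide by 100).
Σ p₁ᵢp₂ᵢ = 0.0066 + 0.0014 + 0.0420 + 0.0034 + 0.0090 + 0.0120 + 0.0180 + 0.0420 = 0.1344
Σp_1ᵢ² = 0.06² + 0.02² + 0.21² + 0.17² + 0.05² + 0.10² + 0.18² + 0.21² = 0.0036 + 0.0004 + 0.0441 + 0.0289 + 0.0025 + 0.0100 + 0.0324 + 0.0441 = 0.1660
Σp_2ᵢ² = 0.11² + 0.07² + 0.20² + 0.02² + 0.18² + 0.12² + 0.10² + 0.20² = 0.0121 + 0.0049 + 0.0400 + 0.0004 + 0.0324 + 0.0144 + 0.0100 + 0.0400 = 0.1542
O = 0.1344 / √(0.1660 × 0.1542) = 0.1344 / 0.15999 = 0.8401
O = 0.8401 > 0.6 → Yes.

Yes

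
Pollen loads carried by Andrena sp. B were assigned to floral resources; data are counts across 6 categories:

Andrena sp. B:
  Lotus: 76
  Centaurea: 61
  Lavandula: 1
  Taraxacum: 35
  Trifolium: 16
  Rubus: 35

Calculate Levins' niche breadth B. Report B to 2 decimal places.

Proportions for Andrena sp. B (n=224): 76/224=0.3393, 61/224=0.2723, 1/224=0.0045, 35/224=0.1563, 16/224=0.0714, 35/224=0.1563
Σpᵢ² = 0.3393² + 0.2723² + 0.0045² + 0.1563² + 0.0714² + 0.1563² = 0.115124 + 0.074147 + 0.000020 + 0.024430 + 0.005098 + 0.024430 = 0.243249
B = 1 / 0.243249 = 4.1110

4.11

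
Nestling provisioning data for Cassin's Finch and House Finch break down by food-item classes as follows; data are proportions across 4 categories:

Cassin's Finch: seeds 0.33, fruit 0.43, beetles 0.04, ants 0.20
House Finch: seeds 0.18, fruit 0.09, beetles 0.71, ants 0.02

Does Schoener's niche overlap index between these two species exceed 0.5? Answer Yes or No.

No

Σ|p₁ᵢ − p₂ᵢ| = 0.15 + 0.34 + 0.67 + 0.18 = 1.34
D = 1 − ½ × 1.34 = 1 − 0.670 = 0.3300
D = 0.3300 < 0.5 → No.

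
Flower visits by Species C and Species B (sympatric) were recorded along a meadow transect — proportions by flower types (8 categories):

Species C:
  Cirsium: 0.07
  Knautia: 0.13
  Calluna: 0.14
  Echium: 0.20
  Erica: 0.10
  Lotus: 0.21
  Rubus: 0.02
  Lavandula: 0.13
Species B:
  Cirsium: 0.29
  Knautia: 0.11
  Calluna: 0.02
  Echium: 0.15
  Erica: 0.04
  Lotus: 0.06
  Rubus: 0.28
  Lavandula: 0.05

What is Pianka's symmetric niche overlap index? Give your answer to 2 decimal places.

0.54

Σ p₁ᵢp₂ᵢ = 0.0203 + 0.0143 + 0.0028 + 0.0300 + 0.0040 + 0.0126 + 0.0056 + 0.0065 = 0.0961
Σp_1ᵢ² = 0.07² + 0.13² + 0.14² + 0.20² + 0.10² + 0.21² + 0.02² + 0.13² = 0.0049 + 0.0169 + 0.0196 + 0.0400 + 0.0100 + 0.0441 + 0.0004 + 0.0169 = 0.1528
Σp_2ᵢ² = 0.29² + 0.11² + 0.02² + 0.15² + 0.04² + 0.06² + 0.28² + 0.05² = 0.0841 + 0.0121 + 0.0004 + 0.0225 + 0.0016 + 0.0036 + 0.0784 + 0.0025 = 0.2052
O = 0.0961 / √(0.1528 × 0.2052) = 0.0961 / 0.17707 = 0.5427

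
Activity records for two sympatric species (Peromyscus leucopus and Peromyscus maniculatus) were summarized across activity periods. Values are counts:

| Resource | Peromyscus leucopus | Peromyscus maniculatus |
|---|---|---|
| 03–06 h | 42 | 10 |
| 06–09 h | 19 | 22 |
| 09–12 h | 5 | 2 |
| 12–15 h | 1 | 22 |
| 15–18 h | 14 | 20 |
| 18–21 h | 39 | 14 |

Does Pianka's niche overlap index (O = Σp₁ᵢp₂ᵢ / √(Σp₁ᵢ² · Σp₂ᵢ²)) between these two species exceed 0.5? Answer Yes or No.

Proportions for Peromyscus leucopus (n=120): 42/120=0.3500, 19/120=0.1583, 5/120=0.0417, 1/120=0.0083, 14/120=0.1167, 39/120=0.3250
Proportions for Peromyscus maniculatus (n=90): 10/90=0.1111, 22/90=0.2444, 2/90=0.0222, 22/90=0.2444, 20/90=0.2222, 14/90=0.1556
Σ p₁ᵢp₂ᵢ = 0.038885 + 0.038689 + 0.000926 + 0.002029 + 0.025931 + 0.050570 = 0.157030
Σp_1ᵢ² = 0.3500² + 0.1583² + 0.0417² + 0.0083² + 0.1167² + 0.3250² = 0.122500 + 0.025059 + 0.001739 + 0.000069 + 0.013619 + 0.105625 = 0.268611
Σp_2ᵢ² = 0.1111² + 0.2444² + 0.0222² + 0.2444² + 0.2222² + 0.1556² = 0.012343 + 0.059731 + 0.000493 + 0.059731 + 0.049373 + 0.024211 = 0.205882
O = 0.157030 / √(0.268611 × 0.205882) = 0.157030 / 0.2351641 = 0.6677
O = 0.6677 > 0.5 → Yes.

Yes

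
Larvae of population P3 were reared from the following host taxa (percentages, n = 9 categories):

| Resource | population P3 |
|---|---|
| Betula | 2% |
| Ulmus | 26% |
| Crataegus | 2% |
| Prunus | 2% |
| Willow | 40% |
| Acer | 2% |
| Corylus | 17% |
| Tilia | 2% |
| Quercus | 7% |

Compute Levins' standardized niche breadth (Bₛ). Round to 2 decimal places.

0.35

Convert percentages to proportions (divide by 100).
Σpᵢ² = 0.02² + 0.26² + 0.02² + 0.02² + 0.40² + 0.02² + 0.17² + 0.02² + 0.07² = 0.0004 + 0.0676 + 0.0004 + 0.0004 + 0.1600 + 0.0004 + 0.0289 + 0.0004 + 0.0049 = 0.2634
B = 1 / 0.2634 = 3.7965
Bₛ = (B − 1)/(n − 1) = (3.7965 − 1)/(9 − 1) = 2.7965/8 = 0.3496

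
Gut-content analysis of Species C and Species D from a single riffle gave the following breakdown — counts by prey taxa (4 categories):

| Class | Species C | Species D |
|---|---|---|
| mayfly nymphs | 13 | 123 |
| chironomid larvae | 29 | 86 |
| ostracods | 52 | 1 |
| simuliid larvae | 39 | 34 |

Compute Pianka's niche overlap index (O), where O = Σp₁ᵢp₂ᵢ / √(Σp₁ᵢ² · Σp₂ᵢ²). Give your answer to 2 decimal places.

0.49

Proportions for Species C (n=133): 13/133=0.0977, 29/133=0.2180, 52/133=0.3910, 39/133=0.2932
Proportions for Species D (n=244): 123/244=0.5041, 86/244=0.3525, 1/244=0.0041, 34/244=0.1393
Σ p₁ᵢp₂ᵢ = 0.049251 + 0.076845 + 0.001603 + 0.040843 = 0.168542
Σp_1ᵢ² = 0.0977² + 0.2180² + 0.3910² + 0.2932² = 0.009545 + 0.047524 + 0.152881 + 0.085966 = 0.295916
Σp_2ᵢ² = 0.5041² + 0.3525² + 0.0041² + 0.1393² = 0.254117 + 0.124256 + 0.000017 + 0.019404 = 0.397794
O = 0.168542 / √(0.295916 × 0.397794) = 0.168542 / 0.3430942 = 0.4912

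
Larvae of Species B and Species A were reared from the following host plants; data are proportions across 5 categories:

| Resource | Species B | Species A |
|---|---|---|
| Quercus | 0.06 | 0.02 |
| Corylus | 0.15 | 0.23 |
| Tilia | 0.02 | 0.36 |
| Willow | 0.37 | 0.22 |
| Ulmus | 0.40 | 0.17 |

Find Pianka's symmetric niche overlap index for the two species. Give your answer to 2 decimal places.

0.66

Σ p₁ᵢp₂ᵢ = 0.0012 + 0.0345 + 0.0072 + 0.0814 + 0.0680 = 0.1923
Σp_1ᵢ² = 0.06² + 0.15² + 0.02² + 0.37² + 0.40² = 0.0036 + 0.0225 + 0.0004 + 0.1369 + 0.1600 = 0.3234
Σp_2ᵢ² = 0.02² + 0.23² + 0.36² + 0.22² + 0.17² = 0.0004 + 0.0529 + 0.1296 + 0.0484 + 0.0289 = 0.2602
O = 0.1923 / √(0.3234 × 0.2602) = 0.1923 / 0.29008 = 0.6629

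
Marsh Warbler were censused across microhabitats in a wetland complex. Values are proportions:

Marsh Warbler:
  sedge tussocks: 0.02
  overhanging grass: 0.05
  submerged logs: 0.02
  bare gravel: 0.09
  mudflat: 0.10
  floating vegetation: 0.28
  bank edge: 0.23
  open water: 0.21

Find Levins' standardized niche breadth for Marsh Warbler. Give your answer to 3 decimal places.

0.583

Σpᵢ² = 0.02² + 0.05² + 0.02² + 0.09² + 0.10² + 0.28² + 0.23² + 0.21² = 0.0004 + 0.0025 + 0.0004 + 0.0081 + 0.0100 + 0.0784 + 0.0529 + 0.0441 = 0.1968
B = 1 / 0.1968 = 5.08130
Bₛ = (B − 1)/(n − 1) = (5.08130 − 1)/(8 − 1) = 4.08130/7 = 0.58304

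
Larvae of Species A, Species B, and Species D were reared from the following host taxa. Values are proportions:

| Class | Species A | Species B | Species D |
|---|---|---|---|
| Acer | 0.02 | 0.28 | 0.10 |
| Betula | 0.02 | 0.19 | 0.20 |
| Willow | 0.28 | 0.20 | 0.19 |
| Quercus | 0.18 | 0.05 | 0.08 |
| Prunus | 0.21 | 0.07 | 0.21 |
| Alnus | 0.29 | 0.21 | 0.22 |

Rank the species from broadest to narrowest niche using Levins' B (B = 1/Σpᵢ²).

Σp_Aᵢ² = 0.02² + 0.02² + 0.28² + 0.18² + 0.21² + 0.29² = 0.0004 + 0.0004 + 0.0784 + 0.0324 + 0.0441 + 0.0841 = 0.2398
B_A = 1 / 0.2398 = 4.1701
Σp_Bᵢ² = 0.28² + 0.19² + 0.20² + 0.05² + 0.07² + 0.21² = 0.0784 + 0.0361 + 0.0400 + 0.0025 + 0.0049 + 0.0441 = 0.2060
B_B = 1 / 0.2060 = 4.8544
Σp_Dᵢ² = 0.10² + 0.20² + 0.19² + 0.08² + 0.21² + 0.22² = 0.0100 + 0.0400 + 0.0361 + 0.0064 + 0.0441 + 0.0484 = 0.1850
B_D = 1 / 0.1850 = 5.4054
Ranking by B (broadest → narrowest): Species D (5.41) > Species B (4.85) > Species A (4.17)

Species D > Species B > Species A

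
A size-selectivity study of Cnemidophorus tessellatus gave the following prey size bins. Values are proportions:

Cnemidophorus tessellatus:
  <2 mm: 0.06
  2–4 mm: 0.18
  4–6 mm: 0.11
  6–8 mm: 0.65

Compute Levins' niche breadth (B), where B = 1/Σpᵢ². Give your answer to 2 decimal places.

Σpᵢ² = 0.06² + 0.18² + 0.11² + 0.65² = 0.0036 + 0.0324 + 0.0121 + 0.4225 = 0.4706
B = 1 / 0.4706 = 2.1249

2.12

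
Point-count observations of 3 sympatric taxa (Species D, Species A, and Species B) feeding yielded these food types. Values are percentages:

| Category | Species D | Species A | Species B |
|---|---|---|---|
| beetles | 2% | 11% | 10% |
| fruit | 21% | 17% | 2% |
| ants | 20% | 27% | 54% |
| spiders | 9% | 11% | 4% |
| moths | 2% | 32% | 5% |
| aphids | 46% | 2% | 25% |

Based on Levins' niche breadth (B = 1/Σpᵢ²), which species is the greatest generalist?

Convert percentages to proportions (divide by 100).
Σp_Dᵢ² = 0.02² + 0.21² + 0.20² + 0.09² + 0.02² + 0.46² = 0.0004 + 0.0441 + 0.0400 + 0.0081 + 0.0004 + 0.2116 = 0.3046
B_D = 1 / 0.3046 = 3.2830
Σp_Aᵢ² = 0.11² + 0.17² + 0.27² + 0.11² + 0.32² + 0.02² = 0.0121 + 0.0289 + 0.0729 + 0.0121 + 0.1024 + 0.0004 = 0.2288
B_A = 1 / 0.2288 = 4.3706
Σp_Bᵢ² = 0.10² + 0.02² + 0.54² + 0.04² + 0.05² + 0.25² = 0.0100 + 0.0004 + 0.2916 + 0.0016 + 0.0025 + 0.0625 = 0.3686
B_B = 1 / 0.3686 = 2.7130
Highest B → broadest niche (most generalist): Species A (B = 4.37).

Species A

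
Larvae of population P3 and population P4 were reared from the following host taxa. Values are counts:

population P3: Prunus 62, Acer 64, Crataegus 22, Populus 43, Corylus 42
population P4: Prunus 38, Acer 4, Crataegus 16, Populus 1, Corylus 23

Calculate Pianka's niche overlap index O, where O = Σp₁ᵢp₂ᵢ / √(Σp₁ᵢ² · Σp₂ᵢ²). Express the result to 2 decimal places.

0.76

Proportions for population P3 (n=233): 62/233=0.2661, 64/233=0.2747, 22/233=0.0944, 43/233=0.1845, 42/233=0.1803
Proportions for population P4 (n=82): 38/82=0.4634, 4/82=0.0488, 16/82=0.1951, 1/82=0.0122, 23/82=0.2805
Σ p₁ᵢp₂ᵢ = 0.123311 + 0.013405 + 0.018417 + 0.002251 + 0.050574 = 0.207958
Σp_1ᵢ² = 0.2661² + 0.2747² + 0.0944² + 0.1845² + 0.1803² = 0.070809 + 0.075460 + 0.008911 + 0.034040 + 0.032508 = 0.221728
Σp_2ᵢ² = 0.4634² + 0.0488² + 0.1951² + 0.0122² + 0.2805² = 0.214740 + 0.002381 + 0.038064 + 0.000149 + 0.078680 = 0.334014
O = 0.207958 / √(0.221728 × 0.334014) = 0.207958 / 0.2721401 = 0.7642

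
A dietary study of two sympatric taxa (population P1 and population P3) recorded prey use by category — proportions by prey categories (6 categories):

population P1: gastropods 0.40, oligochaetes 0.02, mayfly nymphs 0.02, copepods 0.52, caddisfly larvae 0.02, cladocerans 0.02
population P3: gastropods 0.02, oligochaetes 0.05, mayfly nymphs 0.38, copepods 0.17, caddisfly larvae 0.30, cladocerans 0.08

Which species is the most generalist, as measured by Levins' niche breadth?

population P3

Σp_P1ᵢ² = 0.40² + 0.02² + 0.02² + 0.52² + 0.02² + 0.02² = 0.1600 + 0.0004 + 0.0004 + 0.2704 + 0.0004 + 0.0004 = 0.4320
B_P1 = 1 / 0.4320 = 2.3148
Σp_P3ᵢ² = 0.02² + 0.05² + 0.38² + 0.17² + 0.30² + 0.08² = 0.0004 + 0.0025 + 0.1444 + 0.0289 + 0.0900 + 0.0064 = 0.2726
B_P3 = 1 / 0.2726 = 3.6684
Highest B → broadest niche (most generalist): population P3 (B = 3.67).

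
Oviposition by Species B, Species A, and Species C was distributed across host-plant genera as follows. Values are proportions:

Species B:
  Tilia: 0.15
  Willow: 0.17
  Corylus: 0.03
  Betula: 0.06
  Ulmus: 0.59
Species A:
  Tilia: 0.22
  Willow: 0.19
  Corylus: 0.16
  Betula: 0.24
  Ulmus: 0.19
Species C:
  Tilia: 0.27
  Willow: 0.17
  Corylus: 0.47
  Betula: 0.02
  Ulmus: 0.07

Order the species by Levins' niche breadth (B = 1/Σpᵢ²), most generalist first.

Species A > Species C > Species B

Σp_Bᵢ² = 0.15² + 0.17² + 0.03² + 0.06² + 0.59² = 0.0225 + 0.0289 + 0.0009 + 0.0036 + 0.3481 = 0.4040
B_B = 1 / 0.4040 = 2.4752
Σp_Aᵢ² = 0.22² + 0.19² + 0.16² + 0.24² + 0.19² = 0.0484 + 0.0361 + 0.0256 + 0.0576 + 0.0361 = 0.2038
B_A = 1 / 0.2038 = 4.9068
Σp_Cᵢ² = 0.27² + 0.17² + 0.47² + 0.02² + 0.07² = 0.0729 + 0.0289 + 0.2209 + 0.0004 + 0.0049 = 0.3280
B_C = 1 / 0.3280 = 3.0488
Ranking by B (broadest → narrowest): Species A (4.91) > Species C (3.05) > Species B (2.48)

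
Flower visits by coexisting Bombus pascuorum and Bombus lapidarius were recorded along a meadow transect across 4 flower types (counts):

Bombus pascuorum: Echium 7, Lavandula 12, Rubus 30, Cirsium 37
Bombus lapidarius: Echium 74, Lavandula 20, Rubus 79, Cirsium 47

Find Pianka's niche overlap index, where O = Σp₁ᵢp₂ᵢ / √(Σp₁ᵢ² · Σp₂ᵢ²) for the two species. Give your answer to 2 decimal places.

0.82

Proportions for Bombus pascuorum (n=86): 7/86=0.0814, 12/86=0.1395, 30/86=0.3488, 37/86=0.4302
Proportions for Bombus lapidarius (n=220): 74/220=0.3364, 20/220=0.0909, 79/220=0.3591, 47/220=0.2136
Σ p₁ᵢp₂ᵢ = 0.027383 + 0.012681 + 0.125254 + 0.091891 = 0.257209
Σp_1ᵢ² = 0.0814² + 0.1395² + 0.3488² + 0.4302² = 0.006626 + 0.019460 + 0.121661 + 0.185072 = 0.332819
Σp_2ᵢ² = 0.3364² + 0.0909² + 0.3591² + 0.2136² = 0.113165 + 0.008263 + 0.128953 + 0.045625 = 0.296006
O = 0.257209 / √(0.332819 × 0.296006) = 0.257209 / 0.3138733 = 0.8195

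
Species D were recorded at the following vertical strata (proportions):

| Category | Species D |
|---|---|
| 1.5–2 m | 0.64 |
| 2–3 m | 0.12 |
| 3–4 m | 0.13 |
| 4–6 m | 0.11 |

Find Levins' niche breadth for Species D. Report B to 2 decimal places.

Σpᵢ² = 0.64² + 0.12² + 0.13² + 0.11² = 0.4096 + 0.0144 + 0.0169 + 0.0121 = 0.4530
B = 1 / 0.4530 = 2.2075

2.21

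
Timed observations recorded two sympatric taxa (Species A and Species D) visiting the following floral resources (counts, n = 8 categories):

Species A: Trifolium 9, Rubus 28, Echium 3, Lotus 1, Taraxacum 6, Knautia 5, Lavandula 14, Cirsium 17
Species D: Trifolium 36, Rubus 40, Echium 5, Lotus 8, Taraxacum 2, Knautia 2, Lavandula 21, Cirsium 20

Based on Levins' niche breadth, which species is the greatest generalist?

Species A

Proportions for Species A (n=83): 9/83=0.1084, 28/83=0.3373, 3/83=0.0361, 1/83=0.0120, 6/83=0.0723, 5/83=0.0602, 14/83=0.1687, 17/83=0.2048
Proportions for Species D (n=134): 36/134=0.2687, 40/134=0.2985, 5/134=0.0373, 8/134=0.0597, 2/134=0.0149, 2/134=0.0149, 21/134=0.1567, 20/134=0.1493
Σp_Aᵢ² = 0.1084² + 0.3373² + 0.0361² + 0.0120² + 0.0723² + 0.0602² + 0.1687² + 0.2048² = 0.011751 + 0.113771 + 0.001303 + 0.000144 + 0.005227 + 0.003624 + 0.028460 + 0.041943 = 0.206223
B_A = 1 / 0.206223 = 4.8491
Σp_Dᵢ² = 0.2687² + 0.2985² + 0.0373² + 0.0597² + 0.0149² + 0.0149² + 0.1567² + 0.1493² = 0.072200 + 0.089102 + 0.001391 + 0.003564 + 0.000222 + 0.000222 + 0.024555 + 0.022290 = 0.213546
B_D = 1 / 0.213546 = 4.6828
Highest B → broadest niche (most generalist): Species A (B = 4.85).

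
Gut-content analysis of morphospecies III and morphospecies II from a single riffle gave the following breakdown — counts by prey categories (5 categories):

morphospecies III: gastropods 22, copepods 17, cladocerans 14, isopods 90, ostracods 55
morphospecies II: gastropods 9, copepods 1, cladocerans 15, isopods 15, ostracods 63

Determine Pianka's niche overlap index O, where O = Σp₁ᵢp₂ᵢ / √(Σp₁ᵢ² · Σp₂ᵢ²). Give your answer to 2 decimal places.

Proportions for morphospecies III (n=198): 22/198=0.1111, 17/198=0.0859, 14/198=0.0707, 90/198=0.4545, 55/198=0.2778
Proportions for morphospecies II (n=103): 9/103=0.0874, 1/103=0.0097, 15/103=0.1456, 15/103=0.1456, 63/103=0.6117
Σ p₁ᵢp₂ᵢ = 0.009710 + 0.000833 + 0.010294 + 0.066175 + 0.169930 = 0.256942
Σp_1ᵢ² = 0.1111² + 0.0859² + 0.0707² + 0.4545² + 0.2778² = 0.012343 + 0.007379 + 0.004998 + 0.206570 + 0.077173 = 0.308463
Σp_2ᵢ² = 0.0874² + 0.0097² + 0.1456² + 0.1456² + 0.6117² = 0.007639 + 0.000094 + 0.021199 + 0.021199 + 0.374177 = 0.424308
O = 0.256942 / √(0.308463 × 0.424308) = 0.256942 / 0.3617780 = 0.7102

0.71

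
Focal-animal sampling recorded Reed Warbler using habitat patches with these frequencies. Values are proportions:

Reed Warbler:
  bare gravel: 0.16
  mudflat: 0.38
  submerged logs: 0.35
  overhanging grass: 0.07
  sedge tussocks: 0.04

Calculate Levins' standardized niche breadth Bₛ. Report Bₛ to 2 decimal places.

0.59

Σpᵢ² = 0.16² + 0.38² + 0.35² + 0.07² + 0.04² = 0.0256 + 0.1444 + 0.1225 + 0.0049 + 0.0016 = 0.2990
B = 1 / 0.2990 = 3.3445
Bₛ = (B − 1)/(n − 1) = (3.3445 − 1)/(5 − 1) = 2.3445/4 = 0.5861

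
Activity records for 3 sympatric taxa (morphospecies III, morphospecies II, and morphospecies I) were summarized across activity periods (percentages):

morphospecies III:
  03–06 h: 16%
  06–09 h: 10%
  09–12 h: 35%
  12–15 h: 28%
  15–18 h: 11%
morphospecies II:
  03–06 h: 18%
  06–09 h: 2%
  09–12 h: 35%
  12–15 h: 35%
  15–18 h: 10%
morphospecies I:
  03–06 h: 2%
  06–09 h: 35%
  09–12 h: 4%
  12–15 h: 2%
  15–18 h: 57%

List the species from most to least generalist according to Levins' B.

morphospecies III > morphospecies II > morphospecies I

Convert percentages to proportions (divide by 100).
Σp_IIIᵢ² = 0.16² + 0.10² + 0.35² + 0.28² + 0.11² = 0.0256 + 0.0100 + 0.1225 + 0.0784 + 0.0121 = 0.2486
B_III = 1 / 0.2486 = 4.0225
Σp_IIᵢ² = 0.18² + 0.02² + 0.35² + 0.35² + 0.10² = 0.0324 + 0.0004 + 0.1225 + 0.1225 + 0.0100 = 0.2878
B_II = 1 / 0.2878 = 3.4746
Σp_Iᵢ² = 0.02² + 0.35² + 0.04² + 0.02² + 0.57² = 0.0004 + 0.1225 + 0.0016 + 0.0004 + 0.3249 = 0.4498
B_I = 1 / 0.4498 = 2.2232
Ranking by B (broadest → narrowest): morphospecies III (4.02) > morphospecies II (3.47) > morphospecies I (2.22)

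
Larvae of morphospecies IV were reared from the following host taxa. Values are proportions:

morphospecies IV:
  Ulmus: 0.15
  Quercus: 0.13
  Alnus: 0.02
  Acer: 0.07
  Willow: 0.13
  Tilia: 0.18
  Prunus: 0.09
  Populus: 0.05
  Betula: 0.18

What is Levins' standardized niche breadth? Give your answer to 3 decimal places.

0.787

Σpᵢ² = 0.15² + 0.13² + 0.02² + 0.07² + 0.13² + 0.18² + 0.09² + 0.05² + 0.18² = 0.0225 + 0.0169 + 0.0004 + 0.0049 + 0.0169 + 0.0324 + 0.0081 + 0.0025 + 0.0324 = 0.1370
B = 1 / 0.1370 = 7.29927
Bₛ = (B − 1)/(n − 1) = (7.29927 − 1)/(9 − 1) = 6.29927/8 = 0.78741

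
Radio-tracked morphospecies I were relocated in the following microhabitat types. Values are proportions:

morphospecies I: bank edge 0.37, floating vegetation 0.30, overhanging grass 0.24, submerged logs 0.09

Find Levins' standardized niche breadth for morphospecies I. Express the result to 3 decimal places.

Σpᵢ² = 0.37² + 0.30² + 0.24² + 0.09² = 0.1369 + 0.0900 + 0.0576 + 0.0081 = 0.2926
B = 1 / 0.2926 = 3.41763
Bₛ = (B − 1)/(n − 1) = (3.41763 − 1)/(4 − 1) = 2.41763/3 = 0.80588

0.806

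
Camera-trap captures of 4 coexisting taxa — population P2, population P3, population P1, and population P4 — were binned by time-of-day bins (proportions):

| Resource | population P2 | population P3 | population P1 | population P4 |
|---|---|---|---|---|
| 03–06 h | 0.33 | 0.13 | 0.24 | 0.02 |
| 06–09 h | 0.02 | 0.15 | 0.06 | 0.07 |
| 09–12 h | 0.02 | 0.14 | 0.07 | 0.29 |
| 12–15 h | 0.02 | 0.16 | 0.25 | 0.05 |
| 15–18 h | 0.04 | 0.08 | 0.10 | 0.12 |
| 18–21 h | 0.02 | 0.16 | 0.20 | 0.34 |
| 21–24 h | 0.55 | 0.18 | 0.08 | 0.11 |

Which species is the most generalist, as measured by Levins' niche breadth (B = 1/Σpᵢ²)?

population P3

Σp_P2ᵢ² = 0.33² + 0.02² + 0.02² + 0.02² + 0.04² + 0.02² + 0.55² = 0.1089 + 0.0004 + 0.0004 + 0.0004 + 0.0016 + 0.0004 + 0.3025 = 0.4146
B_P2 = 1 / 0.4146 = 2.4120
Σp_P3ᵢ² = 0.13² + 0.15² + 0.14² + 0.16² + 0.08² + 0.16² + 0.18² = 0.0169 + 0.0225 + 0.0196 + 0.0256 + 0.0064 + 0.0256 + 0.0324 = 0.1490
B_P3 = 1 / 0.1490 = 6.7114
Σp_P1ᵢ² = 0.24² + 0.06² + 0.07² + 0.25² + 0.10² + 0.20² + 0.08² = 0.0576 + 0.0036 + 0.0049 + 0.0625 + 0.0100 + 0.0400 + 0.0064 = 0.1850
B_P1 = 1 / 0.1850 = 5.4054
Σp_P4ᵢ² = 0.02² + 0.07² + 0.29² + 0.05² + 0.12² + 0.34² + 0.11² = 0.0004 + 0.0049 + 0.0841 + 0.0025 + 0.0144 + 0.1156 + 0.0121 = 0.2340
B_P4 = 1 / 0.2340 = 4.2735
Highest B → broadest niche (most generalist): population P3 (B = 6.71).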